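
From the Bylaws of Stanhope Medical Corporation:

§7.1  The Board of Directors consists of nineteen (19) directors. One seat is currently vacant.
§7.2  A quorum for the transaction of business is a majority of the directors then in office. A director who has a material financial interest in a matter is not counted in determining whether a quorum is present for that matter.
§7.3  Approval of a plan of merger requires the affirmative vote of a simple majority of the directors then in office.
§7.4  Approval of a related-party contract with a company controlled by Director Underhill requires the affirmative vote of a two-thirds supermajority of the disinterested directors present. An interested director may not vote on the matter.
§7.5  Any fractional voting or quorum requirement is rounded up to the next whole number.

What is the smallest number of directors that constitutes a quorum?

A majority of 18 is 10.

10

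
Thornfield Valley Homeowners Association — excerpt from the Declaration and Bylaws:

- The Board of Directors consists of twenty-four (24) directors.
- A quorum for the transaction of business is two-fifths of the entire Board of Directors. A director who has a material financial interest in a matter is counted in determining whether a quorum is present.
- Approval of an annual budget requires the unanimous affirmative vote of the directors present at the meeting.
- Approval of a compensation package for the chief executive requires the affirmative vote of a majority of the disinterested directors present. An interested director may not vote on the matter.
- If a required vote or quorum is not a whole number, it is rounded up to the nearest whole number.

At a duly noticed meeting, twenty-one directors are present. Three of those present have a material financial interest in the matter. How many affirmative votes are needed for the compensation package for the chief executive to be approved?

10

The compensation package for the chief executive requires a majority of the disinterested directors present (21 − 3 = 18).
A majority of 18 is 10.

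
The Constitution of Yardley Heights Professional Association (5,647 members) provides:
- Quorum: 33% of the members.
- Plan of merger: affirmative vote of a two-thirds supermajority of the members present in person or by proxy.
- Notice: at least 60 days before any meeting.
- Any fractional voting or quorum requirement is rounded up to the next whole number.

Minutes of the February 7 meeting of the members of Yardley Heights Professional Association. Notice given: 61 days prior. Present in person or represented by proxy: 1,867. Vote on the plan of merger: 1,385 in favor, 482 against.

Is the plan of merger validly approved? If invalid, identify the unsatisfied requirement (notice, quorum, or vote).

Valid — all requirements satisfied.

Notice: 61 days given; 60 required. Satisfied.
Quorum: 33% of 5,647 = 1,863.51, rounded up to 1,864; 1,867 present. Satisfied.
Vote: requires two-thirds of those present (1,867); 2/3 of 1867 = 1244.67, rounded up to 1245, so 1,245 needed; 1,385 in favor. Satisfied.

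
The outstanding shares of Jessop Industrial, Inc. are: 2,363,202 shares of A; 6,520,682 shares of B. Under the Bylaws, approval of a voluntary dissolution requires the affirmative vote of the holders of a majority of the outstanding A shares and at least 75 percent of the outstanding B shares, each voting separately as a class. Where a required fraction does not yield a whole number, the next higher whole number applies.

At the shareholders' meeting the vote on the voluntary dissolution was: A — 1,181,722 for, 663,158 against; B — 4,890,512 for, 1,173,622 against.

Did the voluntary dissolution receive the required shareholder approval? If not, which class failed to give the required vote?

A: a majority of 2363202 is 1181602; 1,181,602 required, 1,181,722 in favor — approved.
B: 3/4 of 6520682 = 4890511.50, rounded up to 4890512; 4,890,512 required, 4,890,512 in favor — approved.

Approved — every class gave the required vote.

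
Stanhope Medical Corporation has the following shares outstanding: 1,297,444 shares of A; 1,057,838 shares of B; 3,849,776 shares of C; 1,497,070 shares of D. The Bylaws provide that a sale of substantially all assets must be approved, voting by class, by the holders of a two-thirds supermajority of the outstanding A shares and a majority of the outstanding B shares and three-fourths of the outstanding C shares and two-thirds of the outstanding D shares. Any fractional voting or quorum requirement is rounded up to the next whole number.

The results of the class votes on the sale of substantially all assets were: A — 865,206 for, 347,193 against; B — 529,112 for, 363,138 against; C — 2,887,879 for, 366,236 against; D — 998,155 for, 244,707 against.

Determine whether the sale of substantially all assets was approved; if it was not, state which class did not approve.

A: 2/3 of 1297444 = 864962.67, rounded up to 864963; 864,963 required, 865,206 in favor — approved.
B: a majority of 1057838 is 528920; 528,920 required, 529,112 in favor — approved.
C: 3/4 of 3849776 = 2887332; 2,887,332 required, 2,887,879 in favor — approved.
D: 2/3 of 1497070 = 998046.67, rounded up to 998047; 998,047 required, 998,155 in favor — approved.

Approved — every class gave the required vote.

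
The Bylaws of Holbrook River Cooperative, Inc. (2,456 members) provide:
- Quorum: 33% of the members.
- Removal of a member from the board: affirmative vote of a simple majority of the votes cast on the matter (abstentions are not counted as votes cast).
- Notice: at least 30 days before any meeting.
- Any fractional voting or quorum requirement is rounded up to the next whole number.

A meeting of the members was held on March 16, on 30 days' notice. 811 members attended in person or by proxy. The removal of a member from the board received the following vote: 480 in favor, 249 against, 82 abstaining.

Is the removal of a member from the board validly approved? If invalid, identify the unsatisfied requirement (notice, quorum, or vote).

Notice: 30 days given; 30 required. Satisfied.
Quorum: 33% of 2,456 = 810.48, rounded up to 811; 811 present. Satisfied.
Vote: requires a majority of the votes cast (811 − 82 abstaining = 729); a majority of 729 is 365, so 365 needed; 480 in favor. Satisfied.

Valid — all requirements satisfied.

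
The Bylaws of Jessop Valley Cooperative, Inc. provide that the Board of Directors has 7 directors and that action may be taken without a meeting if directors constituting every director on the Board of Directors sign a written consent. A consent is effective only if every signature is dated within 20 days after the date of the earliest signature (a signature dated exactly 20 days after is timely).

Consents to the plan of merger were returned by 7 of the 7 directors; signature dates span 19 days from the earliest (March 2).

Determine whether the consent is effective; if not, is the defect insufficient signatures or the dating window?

Signatures required: all of 7 — unanimous means all 7, so 7 needed; 7 signed. Sufficient.
Dating window: the latest signature is 19 days after the earliest; the limit is 20 days. Within the window.

Effective — both the signature and dating-window requirements are satisfied.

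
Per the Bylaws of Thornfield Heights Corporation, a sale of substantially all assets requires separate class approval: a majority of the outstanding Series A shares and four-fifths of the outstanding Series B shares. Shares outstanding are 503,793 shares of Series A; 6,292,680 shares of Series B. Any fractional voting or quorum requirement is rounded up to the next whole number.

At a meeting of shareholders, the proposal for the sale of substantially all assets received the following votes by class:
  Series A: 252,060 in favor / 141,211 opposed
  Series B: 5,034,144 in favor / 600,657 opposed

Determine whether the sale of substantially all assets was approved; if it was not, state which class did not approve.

Series A: a majority of 503793 is 251897; 251,897 required, 252,060 in favor — approved.
Series B: 4/5 of 6292680 = 5034144; 5,034,144 required, 5,034,144 in favor — approved.

Approved — every class gave the required vote.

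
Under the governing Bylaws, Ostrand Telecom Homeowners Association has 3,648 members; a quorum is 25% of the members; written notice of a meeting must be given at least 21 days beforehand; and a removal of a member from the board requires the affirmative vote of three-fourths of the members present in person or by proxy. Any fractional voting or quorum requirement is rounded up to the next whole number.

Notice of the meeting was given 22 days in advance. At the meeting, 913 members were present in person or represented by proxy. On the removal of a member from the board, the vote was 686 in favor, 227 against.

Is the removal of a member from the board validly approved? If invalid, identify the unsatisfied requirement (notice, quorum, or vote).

Notice: 22 days given; 21 required. Satisfied.
Quorum: 25% of 3,648 = 912; 913 present. Satisfied.
Vote: requires three-fourths of those present (913); 3/4 of 913 = 684.75, rounded up to 685, so 685 needed; 686 in favor. Satisfied.

Valid — all requirements satisfied.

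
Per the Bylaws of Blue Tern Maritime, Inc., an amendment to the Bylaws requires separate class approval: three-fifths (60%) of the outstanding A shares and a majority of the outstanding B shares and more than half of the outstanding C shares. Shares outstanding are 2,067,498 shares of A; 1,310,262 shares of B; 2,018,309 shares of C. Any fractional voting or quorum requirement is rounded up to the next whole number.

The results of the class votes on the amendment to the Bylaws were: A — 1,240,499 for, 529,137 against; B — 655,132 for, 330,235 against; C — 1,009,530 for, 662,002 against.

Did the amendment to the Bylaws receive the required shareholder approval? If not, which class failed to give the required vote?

Approved — every class gave the required vote.

A: 3/5 of 2067498 = 1240498.80, rounded up to 1240499; 1,240,499 required, 1,240,499 in favor — approved.
B: a majority of 1310262 is 655132; 655,132 required, 655,132 in favor — approved.
C: a majority of 2018309 is 1009155; 1,009,155 required, 1,009,530 in favor — approved.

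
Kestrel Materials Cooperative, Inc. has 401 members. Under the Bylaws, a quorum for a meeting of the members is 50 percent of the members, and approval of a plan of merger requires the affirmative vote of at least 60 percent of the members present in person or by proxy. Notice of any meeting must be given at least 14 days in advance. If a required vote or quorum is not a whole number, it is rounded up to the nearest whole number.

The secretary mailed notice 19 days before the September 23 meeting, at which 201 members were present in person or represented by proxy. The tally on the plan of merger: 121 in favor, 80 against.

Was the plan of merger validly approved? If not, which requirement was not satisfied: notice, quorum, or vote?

Valid — all requirements satisfied.

Notice: 19 days given; 14 required. Satisfied.
Quorum: 50% of 401 = 200.50, rounded up to 201; 201 present. Satisfied.
Vote: requires three-fifths of those present (201); 3/5 of 201 = 120.60, rounded up to 121, so 121 needed; 121 in favor. Satisfied.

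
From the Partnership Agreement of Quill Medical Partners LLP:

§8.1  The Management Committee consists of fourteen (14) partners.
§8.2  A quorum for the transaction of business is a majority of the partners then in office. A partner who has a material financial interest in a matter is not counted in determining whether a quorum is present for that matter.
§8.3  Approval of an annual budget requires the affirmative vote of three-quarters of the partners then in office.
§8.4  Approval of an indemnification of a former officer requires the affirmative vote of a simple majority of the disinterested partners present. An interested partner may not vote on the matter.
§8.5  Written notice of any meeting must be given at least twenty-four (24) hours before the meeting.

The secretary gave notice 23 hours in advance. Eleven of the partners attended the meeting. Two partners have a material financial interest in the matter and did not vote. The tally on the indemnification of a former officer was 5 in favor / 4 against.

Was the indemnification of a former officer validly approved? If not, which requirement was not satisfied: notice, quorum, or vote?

Notice: 23 hours given; 24 required (23 < 24). Not satisfied.
Quorum: 11 present, but the 2 interested partners do not count, leaving 9. Quorum is 8. Satisfied.
Vote: the indemnification of a former officer requires a majority of the disinterested partners present (11 − 2 = 9). A majority of 9 is 5, so 5 affirmative votes are needed; 5 voted in favor. Satisfied.

Invalid — notice requirement not satisfied.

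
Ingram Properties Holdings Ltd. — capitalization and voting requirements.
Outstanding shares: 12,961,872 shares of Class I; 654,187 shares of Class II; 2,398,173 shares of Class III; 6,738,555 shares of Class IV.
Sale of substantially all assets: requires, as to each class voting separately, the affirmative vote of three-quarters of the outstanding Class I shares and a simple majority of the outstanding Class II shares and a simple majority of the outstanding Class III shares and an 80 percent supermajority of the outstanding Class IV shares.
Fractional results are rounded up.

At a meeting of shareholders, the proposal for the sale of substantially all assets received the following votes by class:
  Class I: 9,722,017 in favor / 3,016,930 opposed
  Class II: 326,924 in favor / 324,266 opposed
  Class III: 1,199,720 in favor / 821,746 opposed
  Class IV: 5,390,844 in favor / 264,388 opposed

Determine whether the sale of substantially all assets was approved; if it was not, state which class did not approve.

Not approved — the Class II shares did not give the required vote.

Class I: 3/4 of 12961872 = 9721404; 9,721,404 required, 9,722,017 in favor — approved.
Class II: a majority of 654187 is 327094; 327,094 required, 326,924 in favor — not approved.
Class III: a majority of 2398173 is 1199087; 1,199,087 required, 1,199,720 in favor — approved.
Class IV: 4/5 of 6738555 = 5390844; 5,390,844 required, 5,390,844 in favor — approved.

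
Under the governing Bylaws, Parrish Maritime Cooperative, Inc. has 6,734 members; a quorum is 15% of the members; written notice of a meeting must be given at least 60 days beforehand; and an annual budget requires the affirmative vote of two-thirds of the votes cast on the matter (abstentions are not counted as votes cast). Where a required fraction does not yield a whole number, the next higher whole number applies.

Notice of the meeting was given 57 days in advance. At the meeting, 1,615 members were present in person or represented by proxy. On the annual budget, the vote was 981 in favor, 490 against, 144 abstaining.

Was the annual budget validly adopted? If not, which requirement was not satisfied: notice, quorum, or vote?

Notice: 57 days given; 60 required. Not satisfied.
Quorum: 15% of 6,734 = 1,010.10, rounded up to 1,011; 1,615 present. Satisfied.
Vote: requires two-thirds of the votes cast (1,615 − 144 abstaining = 1,471); 2/3 of 1471 = 980.67, rounded up to 981, so 981 needed; 981 in favor. Satisfied.

Invalid — notice requirement not satisfied.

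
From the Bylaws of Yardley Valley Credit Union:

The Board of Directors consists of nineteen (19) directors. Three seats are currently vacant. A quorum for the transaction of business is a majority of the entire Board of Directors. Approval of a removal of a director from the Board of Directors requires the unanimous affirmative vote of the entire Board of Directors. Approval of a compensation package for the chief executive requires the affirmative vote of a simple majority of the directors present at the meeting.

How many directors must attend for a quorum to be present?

10

A majority of 19 is 10.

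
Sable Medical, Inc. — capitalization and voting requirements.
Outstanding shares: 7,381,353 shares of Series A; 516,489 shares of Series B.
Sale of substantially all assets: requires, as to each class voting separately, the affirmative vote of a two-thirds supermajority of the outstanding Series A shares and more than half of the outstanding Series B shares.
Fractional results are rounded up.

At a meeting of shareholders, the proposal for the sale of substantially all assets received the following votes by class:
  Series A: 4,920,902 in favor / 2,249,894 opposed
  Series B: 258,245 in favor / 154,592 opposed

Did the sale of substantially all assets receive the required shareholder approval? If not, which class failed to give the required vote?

Approved — every class gave the required vote.

Series A: 2/3 of 7381353 = 4920902; 4,920,902 required, 4,920,902 in favor — approved.
Series B: a majority of 516489 is 258245; 258,245 required, 258,245 in favor — approved.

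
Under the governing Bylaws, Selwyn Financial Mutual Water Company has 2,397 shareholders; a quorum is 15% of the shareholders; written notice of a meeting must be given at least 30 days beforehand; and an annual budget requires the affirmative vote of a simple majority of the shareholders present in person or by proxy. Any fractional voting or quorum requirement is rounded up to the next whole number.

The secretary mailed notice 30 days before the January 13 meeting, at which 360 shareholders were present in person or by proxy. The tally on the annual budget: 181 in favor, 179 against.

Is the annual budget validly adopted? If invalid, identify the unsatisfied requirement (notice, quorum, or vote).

Notice: 30 days given; 30 required. Satisfied.
Quorum: 15% of 2,397 = 359.55, rounded up to 360; 360 present. Satisfied.
Vote: requires a majority of those present (360); a majority of 360 is 181, so 181 needed; 181 in favor. Satisfied.

Valid — all requirements satisfied.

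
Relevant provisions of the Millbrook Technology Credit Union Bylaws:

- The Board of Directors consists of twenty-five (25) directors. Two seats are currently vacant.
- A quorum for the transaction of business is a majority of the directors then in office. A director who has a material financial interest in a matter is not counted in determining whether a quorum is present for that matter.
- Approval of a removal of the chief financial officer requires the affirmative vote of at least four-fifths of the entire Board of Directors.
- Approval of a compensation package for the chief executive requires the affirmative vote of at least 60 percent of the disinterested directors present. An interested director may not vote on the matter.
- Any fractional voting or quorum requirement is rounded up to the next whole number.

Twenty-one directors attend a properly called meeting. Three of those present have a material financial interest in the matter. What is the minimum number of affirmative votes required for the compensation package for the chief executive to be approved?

11

The compensation package for the chief executive requires three-fifths of the disinterested directors present (21 − 3 = 18).
3/5 of 18 = 10.80, rounded up to 11.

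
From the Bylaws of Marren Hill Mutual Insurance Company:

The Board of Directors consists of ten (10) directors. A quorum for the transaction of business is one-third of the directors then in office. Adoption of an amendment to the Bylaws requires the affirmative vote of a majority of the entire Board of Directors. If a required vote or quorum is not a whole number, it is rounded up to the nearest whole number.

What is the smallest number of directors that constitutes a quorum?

1/3 of 10 = 3.33, rounded up to 4.

4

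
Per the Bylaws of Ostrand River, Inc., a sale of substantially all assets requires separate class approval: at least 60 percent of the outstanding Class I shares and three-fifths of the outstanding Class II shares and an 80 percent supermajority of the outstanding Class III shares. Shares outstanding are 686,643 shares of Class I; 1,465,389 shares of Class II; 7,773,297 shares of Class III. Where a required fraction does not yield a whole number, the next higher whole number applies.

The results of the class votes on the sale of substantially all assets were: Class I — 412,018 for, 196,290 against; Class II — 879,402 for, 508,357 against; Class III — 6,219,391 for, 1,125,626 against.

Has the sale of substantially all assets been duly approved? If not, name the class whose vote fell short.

Class I: 3/5 of 686643 = 411985.80, rounded up to 411986; 411,986 required, 412,018 in favor — approved.
Class II: 3/5 of 1465389 = 879233.40, rounded up to 879234; 879,234 required, 879,402 in favor — approved.
Class III: 4/5 of 7773297 = 6218637.60, rounded up to 6218638; 6,218,638 required, 6,219,391 in favor — approved.

Approved — every class gave the required vote.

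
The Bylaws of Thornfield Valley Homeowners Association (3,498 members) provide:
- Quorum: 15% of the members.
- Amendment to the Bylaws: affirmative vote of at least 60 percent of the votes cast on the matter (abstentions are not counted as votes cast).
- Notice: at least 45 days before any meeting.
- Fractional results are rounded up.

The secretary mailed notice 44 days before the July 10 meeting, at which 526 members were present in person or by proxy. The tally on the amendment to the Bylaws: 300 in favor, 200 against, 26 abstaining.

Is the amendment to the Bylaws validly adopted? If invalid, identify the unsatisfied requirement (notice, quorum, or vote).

Invalid — notice requirement not satisfied.

Notice: 44 days given; 45 required. Not satisfied.
Quorum: 15% of 3,498 = 524.70, rounded up to 525; 526 present. Satisfied.
Vote: requires three-fifths of the votes cast (526 − 26 abstaining = 500); 3/5 of 500 = 300, so 300 needed; 300 in favor. Satisfied.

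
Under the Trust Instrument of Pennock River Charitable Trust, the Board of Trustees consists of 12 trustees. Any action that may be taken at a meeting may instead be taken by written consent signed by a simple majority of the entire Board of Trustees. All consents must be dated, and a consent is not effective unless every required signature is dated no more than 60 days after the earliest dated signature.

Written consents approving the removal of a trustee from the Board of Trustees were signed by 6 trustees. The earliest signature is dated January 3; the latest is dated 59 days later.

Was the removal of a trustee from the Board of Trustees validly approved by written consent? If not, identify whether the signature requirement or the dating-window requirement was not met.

Signatures required: a simple majority of 12 — a majority of 12 is 7, so 7 needed; 6 signed. Insufficient.
Dating window: the latest signature is 59 days after the earliest; the limit is 60 days. Within the window.

Not effective — insufficient signatures.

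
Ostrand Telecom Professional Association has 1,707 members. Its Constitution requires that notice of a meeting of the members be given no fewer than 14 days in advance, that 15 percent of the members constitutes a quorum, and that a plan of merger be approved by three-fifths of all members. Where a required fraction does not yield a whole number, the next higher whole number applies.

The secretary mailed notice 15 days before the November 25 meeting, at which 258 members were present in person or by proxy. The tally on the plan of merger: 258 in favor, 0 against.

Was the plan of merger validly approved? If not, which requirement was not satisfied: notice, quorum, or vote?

Invalid — vote requirement not satisfied.

Notice: 15 days given; 14 required. Satisfied.
Quorum: 15% of 1,707 = 256.05, rounded up to 257; 258 present. Satisfied.
Vote: requires three-fifths of all members (1,707); 3/5 of 1707 = 1024.20, rounded up to 1025, so 1,025 needed; 258 in favor. Not satisfied.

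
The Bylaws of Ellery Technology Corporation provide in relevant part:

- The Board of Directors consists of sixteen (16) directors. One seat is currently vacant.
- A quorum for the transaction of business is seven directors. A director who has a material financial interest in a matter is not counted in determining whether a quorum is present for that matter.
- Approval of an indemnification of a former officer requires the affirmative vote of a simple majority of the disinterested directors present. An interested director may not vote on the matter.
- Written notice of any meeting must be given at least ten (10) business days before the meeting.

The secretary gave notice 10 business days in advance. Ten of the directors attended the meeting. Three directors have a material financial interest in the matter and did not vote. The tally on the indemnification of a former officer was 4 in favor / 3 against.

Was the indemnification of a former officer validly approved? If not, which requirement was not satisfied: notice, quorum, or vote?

Notice: 10 business days given; 10 required (10 ≥ 10). Satisfied.
Quorum: 10 present, but the 3 interested directors do not count, leaving 7. Quorum is 7. Satisfied.
Vote: the indemnification of a former officer requires a majority of the disinterested directors present (10 − 3 = 7). A majority of 7 is 4, so 4 affirmative votes are needed; 4 voted in favor. Satisfied.

Valid — all requirements satisfied.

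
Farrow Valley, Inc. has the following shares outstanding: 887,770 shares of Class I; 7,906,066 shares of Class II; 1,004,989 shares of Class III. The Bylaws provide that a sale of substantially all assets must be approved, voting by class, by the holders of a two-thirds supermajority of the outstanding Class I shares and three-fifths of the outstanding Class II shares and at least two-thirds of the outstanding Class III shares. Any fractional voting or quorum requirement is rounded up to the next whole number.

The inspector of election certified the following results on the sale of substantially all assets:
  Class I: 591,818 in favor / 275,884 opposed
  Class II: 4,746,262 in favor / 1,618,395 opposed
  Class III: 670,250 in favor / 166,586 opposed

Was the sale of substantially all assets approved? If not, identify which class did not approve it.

Not approved — the Class I shares did not give the required vote.

Class I: 2/3 of 887770 = 591846.67, rounded up to 591847; 591,847 required, 591,818 in favor — not approved.
Class II: 3/5 of 7906066 = 4743639.60, rounded up to 4743640; 4,743,640 required, 4,746,262 in favor — approved.
Class III: 2/3 of 1004989 = 669992.67, rounded up to 669993; 669,993 required, 670,250 in favor — approved.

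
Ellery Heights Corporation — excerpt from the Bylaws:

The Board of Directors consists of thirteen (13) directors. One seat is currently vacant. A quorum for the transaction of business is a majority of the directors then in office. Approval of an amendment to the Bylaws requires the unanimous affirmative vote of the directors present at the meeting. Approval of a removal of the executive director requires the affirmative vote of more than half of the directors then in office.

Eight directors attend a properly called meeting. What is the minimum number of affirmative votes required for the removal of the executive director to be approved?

7

The removal of the executive director requires a majority of the directors then in office (12).
A majority of 12 is 7.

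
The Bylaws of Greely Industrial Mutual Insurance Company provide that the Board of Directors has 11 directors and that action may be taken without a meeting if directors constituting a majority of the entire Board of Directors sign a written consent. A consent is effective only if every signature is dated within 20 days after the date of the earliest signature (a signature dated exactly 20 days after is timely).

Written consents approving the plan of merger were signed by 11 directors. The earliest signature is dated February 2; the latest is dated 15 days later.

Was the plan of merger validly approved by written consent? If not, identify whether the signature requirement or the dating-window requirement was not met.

Signatures required: a majority of 11 — a majority of 11 is 6, so 6 needed; 11 signed. Sufficient.
Dating window: the latest signature is 15 days after the earliest; the limit is 20 days. Within the window.

Effective — both the signature and dating-window requirements are satisfied.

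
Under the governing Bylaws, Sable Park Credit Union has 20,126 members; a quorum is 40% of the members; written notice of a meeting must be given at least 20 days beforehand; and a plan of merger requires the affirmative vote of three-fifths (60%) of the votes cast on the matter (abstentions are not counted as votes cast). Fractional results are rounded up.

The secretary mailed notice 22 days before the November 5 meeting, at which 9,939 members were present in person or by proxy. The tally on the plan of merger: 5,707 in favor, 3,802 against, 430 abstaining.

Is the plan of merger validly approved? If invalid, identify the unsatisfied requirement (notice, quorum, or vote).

Valid — all requirements satisfied.

Notice: 22 days given; 20 required. Satisfied.
Quorum: 40% of 20,126 = 8,050.40, rounded up to 8,051; 9,939 present. Satisfied.
Vote: requires three-fifths of the votes cast (9,939 − 430 abstaining = 9,509); 3/5 of 9509 = 5705.40, rounded up to 5706, so 5,706 needed; 5,707 in favor. Satisfied.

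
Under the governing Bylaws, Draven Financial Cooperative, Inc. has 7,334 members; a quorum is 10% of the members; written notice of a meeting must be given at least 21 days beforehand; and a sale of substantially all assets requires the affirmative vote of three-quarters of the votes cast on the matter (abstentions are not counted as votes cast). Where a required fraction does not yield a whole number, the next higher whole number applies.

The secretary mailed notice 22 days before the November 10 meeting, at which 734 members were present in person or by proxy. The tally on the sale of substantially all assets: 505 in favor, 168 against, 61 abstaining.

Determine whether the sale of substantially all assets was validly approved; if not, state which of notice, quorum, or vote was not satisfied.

Valid — all requirements satisfied.

Notice: 22 days given; 21 required. Satisfied.
Quorum: 10% of 7,334 = 733.40, rounded up to 734; 734 present. Satisfied.
Vote: requires three-fourths of the votes cast (734 − 61 abstaining = 673); 3/4 of 673 = 504.75, rounded up to 505, so 505 needed; 505 in favor. Satisfied.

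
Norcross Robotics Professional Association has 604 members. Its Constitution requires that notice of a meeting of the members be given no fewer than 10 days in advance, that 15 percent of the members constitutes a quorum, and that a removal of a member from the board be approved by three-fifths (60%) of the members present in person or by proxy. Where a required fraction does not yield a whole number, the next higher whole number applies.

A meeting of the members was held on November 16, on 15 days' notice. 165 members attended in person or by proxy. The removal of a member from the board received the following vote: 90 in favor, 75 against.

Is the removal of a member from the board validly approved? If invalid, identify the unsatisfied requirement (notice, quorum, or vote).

Notice: 15 days given; 10 required. Satisfied.
Quorum: 15% of 604 = 90.60, rounded up to 91; 165 present. Satisfied.
Vote: requires three-fifths of those present (165); 3/5 of 165 = 99, so 99 needed; 90 in favor. Not satisfied.

Invalid — vote requirement not satisfied.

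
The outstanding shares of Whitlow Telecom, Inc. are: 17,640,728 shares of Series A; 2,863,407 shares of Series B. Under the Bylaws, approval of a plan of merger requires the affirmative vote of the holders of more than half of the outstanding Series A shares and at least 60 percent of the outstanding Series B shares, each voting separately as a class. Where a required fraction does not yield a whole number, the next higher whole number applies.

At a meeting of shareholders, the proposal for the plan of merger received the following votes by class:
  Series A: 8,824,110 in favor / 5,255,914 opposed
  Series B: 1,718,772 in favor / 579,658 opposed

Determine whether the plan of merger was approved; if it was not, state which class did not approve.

Approved — every class gave the required vote.

Series A: a majority of 17640728 is 8820365; 8,820,365 required, 8,824,110 in favor — approved.
Series B: 3/5 of 2863407 = 1718044.20, rounded up to 1718045; 1,718,045 required, 1,718,772 in favor — approved.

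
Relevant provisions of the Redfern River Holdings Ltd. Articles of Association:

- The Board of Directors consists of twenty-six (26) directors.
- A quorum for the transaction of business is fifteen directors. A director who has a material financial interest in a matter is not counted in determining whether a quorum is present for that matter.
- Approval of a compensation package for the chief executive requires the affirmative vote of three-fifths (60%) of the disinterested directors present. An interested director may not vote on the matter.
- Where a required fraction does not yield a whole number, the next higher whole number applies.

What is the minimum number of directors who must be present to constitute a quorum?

The quorum is fixed at 15.

15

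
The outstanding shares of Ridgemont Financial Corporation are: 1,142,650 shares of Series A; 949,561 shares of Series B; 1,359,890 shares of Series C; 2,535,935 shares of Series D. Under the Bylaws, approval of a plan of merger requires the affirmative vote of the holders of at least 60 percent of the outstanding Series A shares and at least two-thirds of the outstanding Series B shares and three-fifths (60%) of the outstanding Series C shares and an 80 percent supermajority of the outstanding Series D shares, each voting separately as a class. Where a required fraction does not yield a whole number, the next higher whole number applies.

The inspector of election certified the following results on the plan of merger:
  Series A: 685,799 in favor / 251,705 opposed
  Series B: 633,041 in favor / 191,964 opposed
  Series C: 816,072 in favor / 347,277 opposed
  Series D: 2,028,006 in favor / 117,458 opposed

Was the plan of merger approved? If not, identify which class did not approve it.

Series A: 3/5 of 1142650 = 685590; 685,590 required, 685,799 in favor — approved.
Series B: 2/3 of 949561 = 633040.67, rounded up to 633041; 633,041 required, 633,041 in favor — approved.
Series C: 3/5 of 1359890 = 815934; 815,934 required, 816,072 in favor — approved.
Series D: 4/5 of 2535935 = 2028748; 2,028,748 required, 2,028,006 in favor — not approved.

Not approved — the Series D shares did not give the required vote.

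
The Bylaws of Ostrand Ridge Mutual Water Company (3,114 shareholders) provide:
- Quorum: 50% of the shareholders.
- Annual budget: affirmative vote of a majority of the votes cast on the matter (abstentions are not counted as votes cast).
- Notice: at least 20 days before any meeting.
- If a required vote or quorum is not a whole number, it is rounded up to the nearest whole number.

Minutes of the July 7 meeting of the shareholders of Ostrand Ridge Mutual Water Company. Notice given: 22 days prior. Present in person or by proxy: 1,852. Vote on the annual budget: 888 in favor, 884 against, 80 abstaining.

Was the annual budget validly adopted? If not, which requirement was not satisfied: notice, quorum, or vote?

Valid — all requirements satisfied.

Notice: 22 days given; 20 required. Satisfied.
Quorum: 50% of 3,114 = 1,557; 1,852 present. Satisfied.
Vote: requires a majority of the votes cast (1,852 − 80 abstaining = 1,772); a majority of 1772 is 887, so 887 needed; 888 in favor. Satisfied.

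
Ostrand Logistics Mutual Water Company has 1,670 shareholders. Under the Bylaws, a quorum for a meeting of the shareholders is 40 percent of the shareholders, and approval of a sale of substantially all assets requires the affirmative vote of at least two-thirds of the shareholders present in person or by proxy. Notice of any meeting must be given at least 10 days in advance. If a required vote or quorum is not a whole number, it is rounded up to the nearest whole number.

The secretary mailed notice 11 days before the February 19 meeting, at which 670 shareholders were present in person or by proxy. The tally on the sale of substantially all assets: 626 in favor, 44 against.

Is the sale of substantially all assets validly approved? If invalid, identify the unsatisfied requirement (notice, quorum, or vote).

Valid — all requirements satisfied.

Notice: 11 days given; 10 required. Satisfied.
Quorum: 40% of 1,670 = 668; 670 present. Satisfied.
Vote: requires two-thirds of those present (670); 2/3 of 670 = 446.67, rounded up to 447, so 447 needed; 626 in favor. Satisfied.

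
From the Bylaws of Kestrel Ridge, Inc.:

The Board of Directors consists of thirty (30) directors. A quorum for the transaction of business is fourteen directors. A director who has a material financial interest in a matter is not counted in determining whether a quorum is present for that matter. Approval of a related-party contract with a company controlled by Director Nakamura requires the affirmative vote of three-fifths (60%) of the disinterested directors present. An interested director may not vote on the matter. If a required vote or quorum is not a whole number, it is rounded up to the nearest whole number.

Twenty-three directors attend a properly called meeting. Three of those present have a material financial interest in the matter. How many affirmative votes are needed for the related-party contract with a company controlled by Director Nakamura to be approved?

The related-party contract with a company controlled by Director Nakamura requires three-fifths of the disinterested directors present (23 − 3 = 20).
3/5 of 20 = 12.

12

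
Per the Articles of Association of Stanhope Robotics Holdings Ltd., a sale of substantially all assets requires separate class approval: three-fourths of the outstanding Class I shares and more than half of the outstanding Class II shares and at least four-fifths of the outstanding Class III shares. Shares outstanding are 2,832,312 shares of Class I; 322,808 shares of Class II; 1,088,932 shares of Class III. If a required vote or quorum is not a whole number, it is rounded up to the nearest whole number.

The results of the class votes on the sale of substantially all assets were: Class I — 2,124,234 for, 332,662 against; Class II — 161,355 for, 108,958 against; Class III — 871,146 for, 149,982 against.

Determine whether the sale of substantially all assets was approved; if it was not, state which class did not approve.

Class I: 3/4 of 2832312 = 2124234; 2,124,234 required, 2,124,234 in favor — approved.
Class II: a majority of 322808 is 161405; 161,405 required, 161,355 in favor — not approved.
Class III: 4/5 of 1088932 = 871145.60, rounded up to 871146; 871,146 required, 871,146 in favor — approved.

Not approved — the Class II shares did not give the required vote.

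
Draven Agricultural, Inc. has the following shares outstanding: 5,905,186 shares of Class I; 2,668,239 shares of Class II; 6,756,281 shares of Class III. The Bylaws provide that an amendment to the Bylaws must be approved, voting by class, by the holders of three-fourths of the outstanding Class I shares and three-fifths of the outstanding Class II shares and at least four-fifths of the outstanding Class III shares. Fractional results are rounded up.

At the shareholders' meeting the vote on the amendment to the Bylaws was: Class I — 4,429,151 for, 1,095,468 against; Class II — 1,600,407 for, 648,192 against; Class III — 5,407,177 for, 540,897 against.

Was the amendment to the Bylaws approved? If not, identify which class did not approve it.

Not approved — the Class II shares did not give the required vote.

Class I: 3/4 of 5905186 = 4428889.50, rounded up to 4428890; 4,428,890 required, 4,429,151 in favor — approved.
Class II: 3/5 of 2668239 = 1600943.40, rounded up to 1600944; 1,600,944 required, 1,600,407 in favor — not approved.
Class III: 4/5 of 6756281 = 5405024.80, rounded up to 5405025; 5,405,025 required, 5,407,177 in favor — approved.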